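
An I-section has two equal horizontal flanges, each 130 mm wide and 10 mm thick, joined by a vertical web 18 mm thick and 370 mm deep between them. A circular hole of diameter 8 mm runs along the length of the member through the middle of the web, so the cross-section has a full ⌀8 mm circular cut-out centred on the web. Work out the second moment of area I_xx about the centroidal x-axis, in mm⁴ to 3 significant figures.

Decompose the section into non-overlapping parts with the origin at the bottom-left of its bounding rectangle.
Bottom flange: 130 × 10, A = 1 300 mm², y = 5 mm, Ī = 10 833 mm⁴.
Web: 18 × 370, A = 6 660 mm², y = 195 mm, Ī = 75 979 500 mm⁴.
Top flange: 130 × 10, A = 1 300 mm², y = 385 mm, Ī = 10 833 mm⁴.
Hole (subtracted): ⌀8, A = 50.265 mm², y = 195 mm, Ī = 201.06 mm⁴.
By symmetry the centroid is at mid-height, ȳ = 195 mm.
Transfer each piece to the centroidal x-axis using Ī + A·d² with d = y − 195:
  bottom flange: d = -190 mm → contributes +46 940 833 mm⁴
  web: d = 0 mm → contributes +75 979 500 mm⁴
  top flange: d = 190 mm → contributes +46 940 833 mm⁴
  hole: d = 0 mm → contributes −201.06 mm⁴
Total I = 169 860 966 mm⁴.

I_xx ≈ 1.70 × 10⁸ mm⁴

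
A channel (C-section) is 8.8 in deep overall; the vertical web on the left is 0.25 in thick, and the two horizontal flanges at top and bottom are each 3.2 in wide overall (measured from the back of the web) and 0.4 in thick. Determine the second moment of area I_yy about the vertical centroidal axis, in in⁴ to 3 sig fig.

Decompose the section into non-overlapping parts with the origin at the bottom-left of its bounding rectangle.
Web: 0.25 × 8.8, A = 2.2 in², x = 0.125 in, Ī = 0.011458 in⁴.
Top flange (beyond web): 2.95 × 0.4, A = 1.18 in², x = 1.725 in, Ī = 0.85575 in⁴.
Bottom flange (beyond web): 2.95 × 0.4, A = 1.18 in², x = 1.725 in, Ī = 0.85575 in⁴.
Centroid: x̄ = ΣA·x / ΣA = 0.95307 in.
Transfer each piece to the vertical centroidal axis using Ī + A·d² with d = x − 0.95307:
  web: d = -0.82807 in → contributes +1.52 in⁴
  top flange (beyond web): d = 0.77193 in → contributes +1.5589 in⁴
  bottom flange (beyond web): d = 0.77193 in → contributes +1.5589 in⁴
Total I = 4.6378 in⁴.

I_yy ≈ 4.64 in⁴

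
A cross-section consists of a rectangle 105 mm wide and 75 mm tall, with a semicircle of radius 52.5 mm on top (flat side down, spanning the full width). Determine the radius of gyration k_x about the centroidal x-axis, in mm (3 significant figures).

k_x ≈ 34.5 mm

Split into non-overlapping primitives; take the origin at the lower-left of the bounding box.
Rectangular body: 105 × 75, A = 7 875 mm², y = 37.5 mm, Ī = 3 691 406 mm⁴.
Semicircular cap: semicircle r = 52.5, A = 4329.5 mm², y = 97.282 mm, Ī = 833 814 mm⁴.
Centroid: ȳ = ΣA·y / ΣA = 58.707 mm.
Transfer each piece to the centroidal x-axis using Ī + A·d² with d = y − 58.707:
  rectangular body: d = -21.207 mm → contributes +7 233 201 mm⁴
  semicircular cap: d = 38.574 mm → contributes +7 276 034 mm⁴
Total I = 14 509 235 mm⁴.
Radius of gyration: k = √(I/A) = √(14 509 235 / 12 205) = 34.48 mm.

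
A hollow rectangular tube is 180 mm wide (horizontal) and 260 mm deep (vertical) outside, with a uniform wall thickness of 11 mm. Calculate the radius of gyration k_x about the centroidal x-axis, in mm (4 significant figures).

Break the section into simple shapes (no overlaps), measuring from the bottom-left corner of the bounding box.
Outer rectangle: 180 × 260, A = 46 800 mm², y = 130 mm, Ī = 263 640 000 mm⁴.
Inner void (subtracted): 158 × 238, A = 37 604 mm², y = 130 mm, Ī = 177 503 415 mm⁴.
By symmetry the centroid is at mid-height, ȳ = 130 mm.
All pieces are centred on the centroidal x-axis, so I = ΣĪ (holes subtracted) = 86 136 585 mm⁴.
Radius of gyration: k = √(I/A) = √(86 136 585 / 9 196) = 96.7819 mm.

k_x ≈ 96.78 mm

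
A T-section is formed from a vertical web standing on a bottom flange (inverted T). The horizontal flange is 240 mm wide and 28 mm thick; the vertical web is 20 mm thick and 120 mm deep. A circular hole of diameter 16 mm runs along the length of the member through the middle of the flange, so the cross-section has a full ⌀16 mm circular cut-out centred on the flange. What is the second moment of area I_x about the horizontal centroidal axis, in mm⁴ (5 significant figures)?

I_x ≈ 1.2922 × 10⁷ mm⁴

Break the section into simple shapes (no overlaps), measuring from the bottom-left corner of the bounding box.
Flange: 240 × 28, A = 6 720 mm², y = 14 mm, Ī = 439 040 mm⁴.
Web: 20 × 120, A = 2 400 mm², y = 88 mm, Ī = 2 880 000 mm⁴.
Hole (subtracted): ⌀16, A = 201.0619 mm², y = 14 mm, Ī = 3216.991 mm⁴.
Centroid: ȳ = ΣA·y / ΣA = 33.91268 mm.
Transfer each piece to the horizontal centroidal axis using Ī + A·d² with d = y − 33.91268:
  flange: d = -19.91268 mm → contributes +3 103 621 mm⁴
  web: d = 54.08732 mm → contributes +9 901 050 mm⁴
  hole: d = -19.91268 mm → contributes −82941.06 mm⁴
Total I = 12 921 730 mm⁴.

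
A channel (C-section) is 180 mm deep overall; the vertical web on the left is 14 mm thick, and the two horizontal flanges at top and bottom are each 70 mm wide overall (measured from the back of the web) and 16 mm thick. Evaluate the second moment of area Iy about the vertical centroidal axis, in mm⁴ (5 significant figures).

Treat the section as a set of non-overlapping primitives; coordinates are from the bounding-box lower-left.
Web: 14 × 180, A = 2 520 mm², x = 7 mm, Ī = 41 160 mm⁴.
Top flange (beyond web): 56 × 16, A = 896 mm², x = 42 mm, Ī = 234154.7 mm⁴.
Bottom flange (beyond web): 56 × 16, A = 896 mm², x = 42 mm, Ī = 234154.7 mm⁴.
Centroid: x̄ = ΣA·x / ΣA = 21.54545 mm.
Transfer each piece to the vertical centroidal axis using Ī + A·d² with d = x − 21.54545:
  web: d = -14.54545 mm → contributes +574 317 mm⁴
  top flange (beyond web): d = 20.45455 mm → contributes +609030.7 mm⁴
  bottom flange (beyond web): d = 20.45455 mm → contributes +609030.7 mm⁴
Total I = 1 792 378 mm⁴.

Iy ≈ 1.7924 × 10⁶ mm⁴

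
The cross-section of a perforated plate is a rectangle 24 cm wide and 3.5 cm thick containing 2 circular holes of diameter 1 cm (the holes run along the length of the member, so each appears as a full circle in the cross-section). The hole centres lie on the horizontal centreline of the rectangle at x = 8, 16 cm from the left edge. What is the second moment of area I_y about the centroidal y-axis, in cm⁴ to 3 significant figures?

I_y ≈ 4010 cm⁴

Break the section into simple shapes (no overlaps), measuring from the bottom-left corner of the bounding box.
Plate: 24 × 3.5, A = 84 cm², x = 12 cm, Ī = 4 032 cm⁴.
Hole 1 (subtracted): ⌀1, A = 0.7854 cm², x = 8 cm, Ī = 0.049087 cm⁴.
Hole 2 (subtracted): ⌀1, A = 0.7854 cm², x = 16 cm, Ī = 0.049087 cm⁴.
By symmetry the centroid is at mid-width, x̄ = 12 cm.
Transfer each piece to the centroidal y-axis using Ī + A·d² with d = x − 12:
  plate: d = 0 cm → contributes +4 032 cm⁴
  hole 1: d = -4 cm → contributes −12.615 cm⁴
  hole 2: d = 4 cm → contributes −12.615 cm⁴
Total I = 4006.8 cm⁴.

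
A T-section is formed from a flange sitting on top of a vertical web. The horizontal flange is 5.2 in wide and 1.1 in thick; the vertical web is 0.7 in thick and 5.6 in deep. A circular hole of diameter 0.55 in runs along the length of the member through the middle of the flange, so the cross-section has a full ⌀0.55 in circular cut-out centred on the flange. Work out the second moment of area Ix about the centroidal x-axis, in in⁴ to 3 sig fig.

Ix ≈ 36.5 in⁴

Decompose the section into non-overlapping parts with the origin at the bottom-left of its bounding rectangle.
Flange: 5.2 × 1.1, A = 5.72 in², y = 6.15 in, Ī = 0.57677 in⁴.
Web: 0.7 × 5.6, A = 3.92 in², y = 2.8 in, Ī = 10.244 in⁴.
Hole (subtracted): ⌀0.55, A = 0.23758 in², y = 6.15 in, Ī = 0.0044918 in⁴.
Centroid: ȳ = ΣA·y / ΣA = 4.7533 in.
Transfer each piece to the centroidal x-axis using Ī + A·d² with d = y − 4.7533:
  flange: d = 1.3967 in → contributes +11.735 in⁴
  web: d = -1.9533 in → contributes +25.201 in⁴
  hole: d = 1.3967 in → contributes −0.46794 in⁴
Total I = 36.468 in⁴.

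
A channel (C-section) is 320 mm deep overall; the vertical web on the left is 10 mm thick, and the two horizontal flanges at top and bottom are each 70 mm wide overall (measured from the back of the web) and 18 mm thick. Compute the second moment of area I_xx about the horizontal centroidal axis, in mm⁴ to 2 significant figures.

Decompose the section into non-overlapping parts with the origin at the bottom-left of its bounding rectangle.
Web: 10 × 320, A = 3 200 mm², y = 160 mm, Ī = 27 306 667 mm⁴.
Top flange (beyond web): 60 × 18, A = 1 080 mm², y = 311 mm, Ī = 29 160 mm⁴.
Bottom flange (beyond web): 60 × 18, A = 1 080 mm², y = 9 mm, Ī = 29 160 mm⁴.
By symmetry the centroid is at mid-height, ȳ = 160 mm.
Transfer each piece to the horizontal centroidal axis using Ī + A·d² with d = y − 160:
  web: d = 0 mm → contributes +27 306 667 mm⁴
  top flange (beyond web): d = 151 mm → contributes +24 654 240 mm⁴
  bottom flange (beyond web): d = -151 mm → contributes +24 654 240 mm⁴
Total I = 76 615 147 mm⁴.

I_xx ≈ 7.7 × 10⁷ mm⁴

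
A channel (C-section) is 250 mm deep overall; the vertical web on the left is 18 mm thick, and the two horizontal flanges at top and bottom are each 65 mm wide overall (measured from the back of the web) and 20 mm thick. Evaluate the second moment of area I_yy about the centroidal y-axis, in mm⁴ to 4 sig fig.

I_yy ≈ 1.868 × 10⁶ mm⁴

Treat the section as a set of non-overlapping primitives; coordinates are from the bounding-box lower-left.
Web: 18 × 250, A = 4 500 mm², x = 9 mm, Ī = 121 500 mm⁴.
Top flange (beyond web): 47 × 20, A = 940 mm², x = 41.5 mm, Ī = 173 038 mm⁴.
Bottom flange (beyond web): 47 × 20, A = 940 mm², x = 41.5 mm, Ī = 173 038 mm⁴.
Centroid: x̄ = ΣA·x / ΣA = 18.5768 mm.
Transfer each piece to the centroidal y-axis using Ī + A·d² with d = x − 18.5768:
  web: d = -9.5768 mm → contributes +534 218 mm⁴
  top flange (beyond web): d = 22.9232 mm → contributes +666 983 mm⁴
  bottom flange (beyond web): d = 22.9232 mm → contributes +666 983 mm⁴
Total I = 1 868 184 mm⁴.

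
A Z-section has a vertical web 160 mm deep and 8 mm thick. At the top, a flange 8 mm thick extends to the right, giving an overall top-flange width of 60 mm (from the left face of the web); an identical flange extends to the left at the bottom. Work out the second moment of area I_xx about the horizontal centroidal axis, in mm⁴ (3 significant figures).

I_xx ≈ 7.54 × 10⁶ mm⁴

Decompose the section into non-overlapping parts with the origin at the bottom-left of its bounding rectangle.
Web: 8 × 160, A = 1 280 mm², y = 80 mm, Ī = 2 730 667 mm⁴.
Top flange (beyond web): 52 × 8, A = 416 mm², y = 156 mm, Ī = 2218.7 mm⁴.
Bottom flange (beyond web): 52 × 8, A = 416 mm², y = 4 mm, Ī = 2218.7 mm⁴.
Centroid: ȳ = ΣA·y / ΣA = 80 mm.
Transfer each piece to the horizontal centroidal axis using Ī + A·d² with d = y − 80:
  web: d = 0 mm → contributes +2 730 667 mm⁴
  top flange (beyond web): d = 76 mm → contributes +2 405 035 mm⁴
  bottom flange (beyond web): d = -76 mm → contributes +2 405 035 mm⁴
Total I = 7 540 736 mm⁴.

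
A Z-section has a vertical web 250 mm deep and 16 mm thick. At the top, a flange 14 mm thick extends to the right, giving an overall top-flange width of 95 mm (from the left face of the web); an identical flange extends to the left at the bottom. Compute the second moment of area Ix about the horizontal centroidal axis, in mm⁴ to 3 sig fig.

Treat the section as a set of non-overlapping primitives; coordinates are from the bounding-box lower-left.
Web: 16 × 250, A = 4 000 mm², y = 125 mm, Ī = 20 833 333 mm⁴.
Top flange (beyond web): 79 × 14, A = 1 106 mm², y = 243 mm, Ī = 18 065 mm⁴.
Bottom flange (beyond web): 79 × 14, A = 1 106 mm², y = 7 mm, Ī = 18 065 mm⁴.
Centroid: ȳ = ΣA·y / ΣA = 125 mm.
Transfer each piece to the horizontal centroidal axis using Ī + A·d² with d = y − 125:
  web: d = 0 mm → contributes +20 833 333 mm⁴
  top flange (beyond web): d = 118 mm → contributes +15 418 009 mm⁴
  bottom flange (beyond web): d = -118 mm → contributes +15 418 009 mm⁴
Total I = 51 669 351 mm⁴.

Ix ≈ 5.17 × 10⁷ mm⁴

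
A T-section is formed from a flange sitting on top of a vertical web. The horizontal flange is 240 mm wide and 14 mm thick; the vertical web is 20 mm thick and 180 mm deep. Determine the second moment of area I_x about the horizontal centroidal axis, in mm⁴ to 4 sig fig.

Decompose the section into non-overlapping parts with the origin at the bottom-left of its bounding rectangle.
Flange: 240 × 14, A = 3 360 mm², y = 187 mm, Ī = 54 880 mm⁴.
Web: 20 × 180, A = 3 600 mm², y = 90 mm, Ī = 9 720 000 mm⁴.
Centroid: ȳ = ΣA·y / ΣA = 136.828 mm.
Transfer each piece to the horizontal centroidal axis using Ī + A·d² with d = y − 136.828:
  flange: d = 50.1724 mm → contributes +8 512 911 mm⁴
  web: d = -46.8276 mm → contributes +17 614 162 mm⁴
Total I = 26 127 073 mm⁴.

I_x ≈ 2.613 × 10⁷ mm⁴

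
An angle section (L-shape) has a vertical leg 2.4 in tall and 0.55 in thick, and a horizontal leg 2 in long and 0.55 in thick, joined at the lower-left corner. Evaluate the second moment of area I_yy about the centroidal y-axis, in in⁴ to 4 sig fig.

Treat the section as a set of non-overlapping primitives; coordinates are from the bounding-box lower-left.
Vertical leg: 0.55 × 2.4, A = 1.32 in², x = 0.275 in, Ī = 0.033275 in⁴.
Horizontal leg (remainder): 1.45 × 0.55, A = 0.7975 in², x = 1.275 in, Ī = 0.139729 in⁴.
Centroid: x̄ = ΣA·x / ΣA = 0.651623 in.
Transfer each piece to the centroidal y-axis using Ī + A·d² with d = x − 0.651623:
  vertical leg: d = -0.376623 in → contributes +0.220511 in⁴
  horizontal leg (remainder): d = 0.623377 in → contributes +0.449636 in⁴
Total I = 0.670147 in⁴.

I_yy ≈ 0.6701 in⁴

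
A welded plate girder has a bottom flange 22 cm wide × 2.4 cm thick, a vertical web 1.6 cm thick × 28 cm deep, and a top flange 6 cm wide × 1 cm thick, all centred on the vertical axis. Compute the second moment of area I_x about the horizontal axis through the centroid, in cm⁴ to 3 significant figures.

Break the section into simple shapes (no overlaps), measuring from the bottom-left corner of the bounding box.
Bottom plate: 22 × 2.4, A = 52.8 cm², y = 1.2 cm, Ī = 25.344 cm⁴.
Web plate: 1.6 × 28, A = 44.8 cm², y = 16.4 cm, Ī = 2926.9 cm⁴.
Top plate: 6 × 1, A = 6 cm², y = 30.9 cm, Ī = 0.5 cm⁴.
Centroid: ȳ = ΣA·y / ΣA = 9.4931 cm.
Transfer each piece to the horizontal axis through the centroid using Ī + A·d² with d = y − 9.4931:
  bottom plate: d = -8.2931 cm → contributes +3656.6 cm⁴
  web plate: d = 6.9069 cm → contributes +5064.2 cm⁴
  top plate: d = 21.407 cm → contributes +2 750 cm⁴
Total I = 11 471 cm⁴.

I_x ≈ 1.15 × 10⁴ cm⁴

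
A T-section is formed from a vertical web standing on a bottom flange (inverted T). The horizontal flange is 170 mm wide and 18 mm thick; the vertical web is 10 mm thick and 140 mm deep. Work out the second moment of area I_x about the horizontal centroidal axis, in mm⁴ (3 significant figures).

I_x ≈ 8.36 × 10⁶ mm⁴

Decompose the section into non-overlapping parts with the origin at the bottom-left of its bounding rectangle.
Flange: 170 × 18, A = 3 060 mm², y = 9 mm, Ī = 82 620 mm⁴.
Web: 10 × 140, A = 1 400 mm², y = 88 mm, Ī = 2 286 667 mm⁴.
Centroid: ȳ = ΣA·y / ΣA = 33.798 mm.
Transfer each piece to the horizontal centroidal axis using Ī + A·d² with d = y − 33.798:
  flange: d = -24.798 mm → contributes +1 964 370 mm⁴
  web: d = 54.202 mm → contributes +6 399 635 mm⁴
Total I = 8 364 005 mm⁴.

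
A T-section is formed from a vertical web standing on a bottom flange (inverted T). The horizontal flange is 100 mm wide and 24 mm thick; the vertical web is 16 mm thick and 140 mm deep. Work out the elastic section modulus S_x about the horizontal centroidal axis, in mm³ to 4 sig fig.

S_x ≈ 1.029 × 10⁵ mm³

Split into non-overlapping primitives; take the origin at the lower-left of the bounding box.
Flange: 100 × 24, A = 2 400 mm², y = 12 mm, Ī = 115 200 mm⁴.
Web: 16 × 140, A = 2 240 mm², y = 94 mm, Ī = 3 658 667 mm⁴.
Centroid: ȳ = ΣA·y / ΣA = 51.5862 mm.
Transfer each piece to the horizontal centroidal axis using Ī + A·d² with d = y − 51.5862:
  flange: d = -39.5862 mm → contributes +3 876 163 mm⁴
  web: d = 42.4138 mm → contributes +7 688 270 mm⁴
Total I = 11 564 432 mm⁴.
Extreme fibre distance c = 112.414 mm; S = I/c = 102 874 mm³.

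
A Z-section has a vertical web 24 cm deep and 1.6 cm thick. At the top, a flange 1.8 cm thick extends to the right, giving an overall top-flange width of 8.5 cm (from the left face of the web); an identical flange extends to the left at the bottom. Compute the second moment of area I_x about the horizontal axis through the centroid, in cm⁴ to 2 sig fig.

I_x ≈ 4900 cm⁴

Break the section into simple shapes (no overlaps), measuring from the bottom-left corner of the bounding box.
Web: 1.6 × 24, A = 38.4 cm², y = 12 cm, Ī = 1 843 cm⁴.
Top flange (beyond web): 6.9 × 1.8, A = 12.42 cm², y = 23.1 cm, Ī = 3.353 cm⁴.
Bottom flange (beyond web): 6.9 × 1.8, A = 12.42 cm², y = 0.9 cm, Ī = 3.353 cm⁴.
Centroid: ȳ = ΣA·y / ΣA = 12 cm.
Transfer each piece to the horizontal axis through the centroid using Ī + A·d² with d = y − 12:
  web: d = 0 cm → contributes +1 843 cm⁴
  top flange (beyond web): d = 11.1 cm → contributes +1 534 cm⁴
  bottom flange (beyond web): d = -11.1 cm → contributes +1 534 cm⁴
Total I = 4 910 cm⁴.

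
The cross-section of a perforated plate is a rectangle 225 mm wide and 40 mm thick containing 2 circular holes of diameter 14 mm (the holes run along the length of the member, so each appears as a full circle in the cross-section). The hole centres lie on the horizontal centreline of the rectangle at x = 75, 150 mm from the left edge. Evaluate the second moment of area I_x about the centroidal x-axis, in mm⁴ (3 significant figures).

I_x ≈ 1.20 × 10⁶ mm⁴

Treat the section as a set of non-overlapping primitives; coordinates are from the bounding-box lower-left.
Plate: 225 × 40, A = 9 000 mm², y = 20 mm, Ī = 1 200 000 mm⁴.
Hole 1 (subtracted): ⌀14, A = 153.94 mm², y = 20 mm, Ī = 1885.7 mm⁴.
Hole 2 (subtracted): ⌀14, A = 153.94 mm², y = 20 mm, Ī = 1885.7 mm⁴.
By symmetry the centroid is at mid-height, ȳ = 20 mm.
All pieces are centred on the centroidal x-axis, so I = ΣĪ (holes subtracted) = 1 196 229 mm⁴.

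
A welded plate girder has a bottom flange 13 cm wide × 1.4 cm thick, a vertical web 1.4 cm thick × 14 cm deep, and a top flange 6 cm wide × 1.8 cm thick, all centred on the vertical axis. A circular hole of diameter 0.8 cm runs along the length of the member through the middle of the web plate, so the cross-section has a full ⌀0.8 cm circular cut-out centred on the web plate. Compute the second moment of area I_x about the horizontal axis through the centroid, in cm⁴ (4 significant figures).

Break the section into simple shapes (no overlaps), measuring from the bottom-left corner of the bounding box.
Bottom plate: 13 × 1.4, A = 18.2 cm², y = 0.7 cm, Ī = 2.97267 cm⁴.
Web plate: 1.4 × 14, A = 19.6 cm², y = 8.4 cm, Ī = 320.133 cm⁴.
Top plate: 6 × 1.8, A = 10.8 cm², y = 16.3 cm, Ī = 2.916 cm⁴.
Hole (subtracted): ⌀0.8, A = 0.502655 cm², y = 8.4 cm, Ī = 0.0201062 cm⁴.
Centroid: ȳ = ΣA·y / ΣA = 7.26023 cm.
Transfer each piece to the horizontal axis through the centroid using Ī + A·d² with d = y − 7.26023:
  bottom plate: d = -6.56023 cm → contributes +786.239 cm⁴
  web plate: d = 1.13977 cm → contributes +345.595 cm⁴
  top plate: d = 9.03977 cm → contributes +885.465 cm⁴
  hole: d = 1.13977 cm → contributes −0.673095 cm⁴
Total I = 2016.63 cm⁴.

I_x ≈ 2017 cm⁴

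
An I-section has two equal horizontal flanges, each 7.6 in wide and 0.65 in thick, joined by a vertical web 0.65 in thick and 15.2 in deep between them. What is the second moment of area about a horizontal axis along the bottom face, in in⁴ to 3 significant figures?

Decompose the section into non-overlapping parts with the origin at the bottom-left of its bounding rectangle.
Bottom flange: 7.6 × 0.65, A = 4.94 in², y = 0.325 in, Ī = 0.17393 in⁴.
Web: 0.65 × 15.2, A = 9.88 in², y = 8.25 in, Ī = 190.22 in⁴.
Top flange: 7.6 × 0.65, A = 4.94 in², y = 16.175 in, Ī = 0.17393 in⁴.
Transfer each piece to the bottom edge using Ī + A·d² with d = y − 0:
  bottom flange: d = 0.325 in → contributes +0.69572 in⁴
  web: d = 8.25 in → contributes +862.68 in⁴
  top flange: d = 16.175 in → contributes +1292.6 in⁴
Total I = 2 156 in⁴.

I_base ≈ 2160 in⁴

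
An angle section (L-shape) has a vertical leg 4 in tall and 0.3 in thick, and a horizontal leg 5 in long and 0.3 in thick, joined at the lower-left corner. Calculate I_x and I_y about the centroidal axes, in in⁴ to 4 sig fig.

Break the section into simple shapes (no overlaps), measuring from the bottom-left corner of the bounding box.
Vertical leg: 0.3 × 4, A = 1.2 in², y = 2 in, Ī = 1.6 in⁴.
Horizontal leg (remainder): 4.7 × 0.3, A = 1.41 in², y = 0.15 in, Ī = 0.010575 in⁴.
Centroid: ȳ = ΣA·y / ΣA = 1.00057 in.
Transfer each piece to the centroidal x-axis using Ī + A·d² with d = y − 1.00057:
  vertical leg: d = 0.999425 in → contributes +2.79862 in⁴
  horizontal leg (remainder): d = -0.850575 in → contributes +1.03068 in⁴
Total I = 3.8293 in⁴.
For the y-axis: x̄ = 1.50057 in.
Repeating about the centroidal y-axis gives I_y = 6.6563 in⁴.

I_x ≈ 3.829 in⁴, I_y ≈ 6.656 in⁴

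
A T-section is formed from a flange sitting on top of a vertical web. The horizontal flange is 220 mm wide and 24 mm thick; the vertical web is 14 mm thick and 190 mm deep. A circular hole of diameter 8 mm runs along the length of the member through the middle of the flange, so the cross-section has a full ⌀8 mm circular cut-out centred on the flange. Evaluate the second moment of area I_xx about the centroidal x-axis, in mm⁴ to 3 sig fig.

I_xx ≈ 2.84 × 10⁷ mm⁴

Break the section into simple shapes (no overlaps), measuring from the bottom-left corner of the bounding box.
Flange: 220 × 24, A = 5 280 mm², y = 202 mm, Ī = 253 440 mm⁴.
Web: 14 × 190, A = 2 660 mm², y = 95 mm, Ī = 8 002 167 mm⁴.
Hole (subtracted): ⌀8, A = 50.265 mm², y = 202 mm, Ī = 201.06 mm⁴.
Centroid: ȳ = ΣA·y / ΣA = 165.93 mm.
Transfer each piece to the centroidal x-axis using Ī + A·d² with d = y − 165.93:
  flange: d = 36.075 mm → contributes +7 124 757 mm⁴
  web: d = -70.925 mm → contributes +21 383 017 mm⁴
  hole: d = 36.075 mm → contributes −65 616 mm⁴
Total I = 28 442 157 mm⁴.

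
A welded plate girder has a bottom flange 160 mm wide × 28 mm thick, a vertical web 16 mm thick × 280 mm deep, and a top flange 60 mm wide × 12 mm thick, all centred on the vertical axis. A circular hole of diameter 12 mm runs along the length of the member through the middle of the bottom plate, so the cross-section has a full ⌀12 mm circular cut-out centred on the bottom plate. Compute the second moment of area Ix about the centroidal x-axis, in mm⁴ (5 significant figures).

Ix ≈ 1.1483 × 10⁸ mm⁴

Split into non-overlapping primitives; take the origin at the lower-left of the bounding box.
Bottom plate: 160 × 28, A = 4 480 mm², y = 14 mm, Ī = 292693.3 mm⁴.
Web plate: 16 × 280, A = 4 480 mm², y = 168 mm, Ī = 29 269 333 mm⁴.
Top plate: 60 × 12, A = 720 mm², y = 314 mm, Ī = 8 640 mm⁴.
Hole (subtracted): ⌀12, A = 113.0973 mm², y = 14 mm, Ī = 1017.876 mm⁴.
Centroid: ȳ = ΣA·y / ΣA = 108.6931 mm.
Transfer each piece to the centroidal x-axis using Ī + A·d² with d = y − 108.6931:
  bottom plate: d = -94.69313 mm → contributes +40 463 911 mm⁴
  web plate: d = 59.30687 mm → contributes +45 026 857 mm⁴
  top plate: d = 205.3069 mm → contributes +30 357 295 mm⁴
  hole: d = -94.69313 mm → contributes −1 015 138 mm⁴
Total I = 114 832 924 mm⁴.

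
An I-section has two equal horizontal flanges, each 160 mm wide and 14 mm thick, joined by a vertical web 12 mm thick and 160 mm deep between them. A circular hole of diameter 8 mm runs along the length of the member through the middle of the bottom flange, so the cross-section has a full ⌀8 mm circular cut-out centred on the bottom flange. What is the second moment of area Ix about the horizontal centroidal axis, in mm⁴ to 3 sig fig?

Ix ≈ 3.77 × 10⁷ mm⁴

Break the section into simple shapes (no overlaps), measuring from the bottom-left corner of the bounding box.
Bottom flange: 160 × 14, A = 2 240 mm², y = 7 mm, Ī = 36 587 mm⁴.
Web: 12 × 160, A = 1 920 mm², y = 94 mm, Ī = 4 096 000 mm⁴.
Top flange: 160 × 14, A = 2 240 mm², y = 181 mm, Ī = 36 587 mm⁴.
Hole (subtracted): ⌀8, A = 50.265 mm², y = 7 mm, Ī = 201.06 mm⁴.
Centroid: ȳ = ΣA·y / ΣA = 94.689 mm.
Transfer each piece to the horizontal centroidal axis using Ī + A·d² with d = y − 94.689:
  bottom flange: d = -87.689 mm → contributes +17 260 639 mm⁴
  web: d = -0.68871 mm → contributes +4 096 911 mm⁴
  top flange: d = 86.311 mm → contributes +16 723 779 mm⁴
  hole: d = -87.689 mm → contributes −386 708 mm⁴
Total I = 37 694 621 mm⁴.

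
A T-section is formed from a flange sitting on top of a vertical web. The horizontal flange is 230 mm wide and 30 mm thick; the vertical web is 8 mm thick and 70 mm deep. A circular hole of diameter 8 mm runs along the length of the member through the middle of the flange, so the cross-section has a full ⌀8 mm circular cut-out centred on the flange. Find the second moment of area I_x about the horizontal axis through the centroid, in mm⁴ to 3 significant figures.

Decompose the section into non-overlapping parts with the origin at the bottom-left of its bounding rectangle.
Flange: 230 × 30, A = 6 900 mm², y = 85 mm, Ī = 517 500 mm⁴.
Web: 8 × 70, A = 560 mm², y = 35 mm, Ī = 228 667 mm⁴.
Hole (subtracted): ⌀8, A = 50.265 mm², y = 85 mm, Ī = 201.06 mm⁴.
Centroid: ȳ = ΣA·y / ΣA = 81.221 mm.
Transfer each piece to the horizontal axis through the centroid using Ī + A·d² with d = y − 81.221:
  flange: d = 3.7788 mm → contributes +616 028 mm⁴
  web: d = -46.221 mm → contributes +1 425 050 mm⁴
  hole: d = 3.7788 mm → contributes −918.82 mm⁴
Total I = 2 040 159 mm⁴.

I_x ≈ 2.04 × 10⁶ mm⁴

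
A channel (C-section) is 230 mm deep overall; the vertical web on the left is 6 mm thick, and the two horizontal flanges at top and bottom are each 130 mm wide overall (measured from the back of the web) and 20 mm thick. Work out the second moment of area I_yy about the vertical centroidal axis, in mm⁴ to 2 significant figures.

Split into non-overlapping primitives; take the origin at the lower-left of the bounding box.
Web: 6 × 230, A = 1 380 mm², x = 3 mm, Ī = 4 140 mm⁴.
Top flange (beyond web): 124 × 20, A = 2 480 mm², x = 68 mm, Ī = 3 177 707 mm⁴.
Bottom flange (beyond web): 124 × 20, A = 2 480 mm², x = 68 mm, Ī = 3 177 707 mm⁴.
Centroid: x̄ = ΣA·x / ΣA = 53.85 mm.
Transfer each piece to the vertical centroidal axis using Ī + A·d² with d = x − 53.85:
  web: d = -50.85 mm → contributes +3 572 681 mm⁴
  top flange (beyond web): d = 14.15 mm → contributes +3 674 137 mm⁴
  bottom flange (beyond web): d = 14.15 mm → contributes +3 674 137 mm⁴
Total I = 10 920 954 mm⁴.

I_yy ≈ 1.1 × 10⁷ mm⁴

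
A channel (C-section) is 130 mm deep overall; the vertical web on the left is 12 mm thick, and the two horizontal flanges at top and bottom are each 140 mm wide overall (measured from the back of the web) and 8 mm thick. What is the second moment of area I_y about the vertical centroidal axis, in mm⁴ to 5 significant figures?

Split into non-overlapping primitives; take the origin at the lower-left of the bounding box.
Web: 12 × 130, A = 1 560 mm², x = 6 mm, Ī = 18 720 mm⁴.
Top flange (beyond web): 128 × 8, A = 1 024 mm², x = 76 mm, Ī = 1 398 101 mm⁴.
Bottom flange (beyond web): 128 × 8, A = 1 024 mm², x = 76 mm, Ī = 1 398 101 mm⁴.
Centroid: x̄ = ΣA·x / ΣA = 45.73392 mm.
Transfer each piece to the vertical centroidal axis using Ī + A·d² with d = x − 45.73392:
  web: d = -39.73392 mm → contributes +2 481 624 mm⁴
  top flange (beyond web): d = 30.26608 mm → contributes +2 336 122 mm⁴
  bottom flange (beyond web): d = 30.26608 mm → contributes +2 336 122 mm⁴
Total I = 7 153 867 mm⁴.

I_y ≈ 7.1539 × 10⁶ mm⁴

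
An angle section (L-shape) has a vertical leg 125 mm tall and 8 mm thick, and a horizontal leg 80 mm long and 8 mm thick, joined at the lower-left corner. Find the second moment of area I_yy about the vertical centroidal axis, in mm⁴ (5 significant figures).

I_yy ≈ 8.3894 × 10⁵ mm⁴

Split into non-overlapping primitives; take the origin at the lower-left of the bounding box.
Vertical leg: 8 × 125, A = 1 000 mm², x = 4 mm, Ī = 5333.333 mm⁴.
Horizontal leg (remainder): 72 × 8, A = 576 mm², x = 44 mm, Ī = 248 832 mm⁴.
Centroid: x̄ = ΣA·x / ΣA = 18.61929 mm.
Transfer each piece to the vertical centroidal axis using Ī + A·d² with d = x − 18.61929:
  vertical leg: d = -14.61929 mm → contributes +219 057 mm⁴
  horizontal leg (remainder): d = 25.38071 mm → contributes +619 880 mm⁴
Total I = 838936.9 mm⁴.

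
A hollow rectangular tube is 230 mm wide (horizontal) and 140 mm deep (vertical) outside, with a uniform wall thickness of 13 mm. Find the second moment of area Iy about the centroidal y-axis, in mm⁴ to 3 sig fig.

Iy ≈ 6.13 × 10⁷ mm⁴

Break the section into simple shapes (no overlaps), measuring from the bottom-left corner of the bounding box.
Outer rectangle: 230 × 140, A = 32 200 mm², x = 115 mm, Ī = 141 948 333 mm⁴.
Inner void (subtracted): 204 × 114, A = 23 256 mm², x = 115 mm, Ī = 80 651 808 mm⁴.
By symmetry the centroid is at mid-width, x̄ = 115 mm.
All pieces are centred on the centroidal y-axis, so I = ΣĪ (holes subtracted) = 61 296 525 mm⁴.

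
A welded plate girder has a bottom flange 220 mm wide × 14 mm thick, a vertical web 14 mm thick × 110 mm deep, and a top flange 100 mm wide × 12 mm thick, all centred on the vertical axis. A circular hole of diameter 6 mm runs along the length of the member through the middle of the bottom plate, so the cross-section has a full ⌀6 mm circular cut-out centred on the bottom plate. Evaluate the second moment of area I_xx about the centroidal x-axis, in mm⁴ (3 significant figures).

Decompose the section into non-overlapping parts with the origin at the bottom-left of its bounding rectangle.
Bottom plate: 220 × 14, A = 3 080 mm², y = 7 mm, Ī = 50 307 mm⁴.
Web plate: 14 × 110, A = 1 540 mm², y = 69 mm, Ī = 1 552 833 mm⁴.
Top plate: 100 × 12, A = 1 200 mm², y = 130 mm, Ī = 14 400 mm⁴.
Hole (subtracted): ⌀6, A = 28.274 mm², y = 7 mm, Ī = 63.617 mm⁴.
Centroid: ȳ = ΣA·y / ΣA = 48.97 mm.
Transfer each piece to the centroidal x-axis using Ī + A·d² with d = y − 48.97:
  bottom plate: d = -41.97 mm → contributes +5 475 725 mm⁴
  web plate: d = 20.03 mm → contributes +2 170 669 mm⁴
  top plate: d = 81.03 mm → contributes +7 893 390 mm⁴
  hole: d = -41.97 mm → contributes −49 869 mm⁴
Total I = 15 489 915 mm⁴.

I_xx ≈ 1.55 × 10⁷ mm⁴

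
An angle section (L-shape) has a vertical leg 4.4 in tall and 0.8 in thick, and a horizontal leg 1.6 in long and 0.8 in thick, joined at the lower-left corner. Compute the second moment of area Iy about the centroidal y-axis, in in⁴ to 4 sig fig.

Split into non-overlapping primitives; take the origin at the lower-left of the bounding box.
Vertical leg: 0.8 × 4.4, A = 3.52 in², x = 0.4 in, Ī = 0.187733 in⁴.
Horizontal leg (remainder): 0.8 × 0.8, A = 0.64 in², x = 1.2 in, Ī = 0.0341333 in⁴.
Centroid: x̄ = ΣA·x / ΣA = 0.523077 in.
Transfer each piece to the centroidal y-axis using Ī + A·d² with d = x − 0.523077:
  vertical leg: d = -0.123077 in → contributes +0.241054 in⁴
  horizontal leg (remainder): d = 0.676923 in → contributes +0.327397 in⁴
Total I = 0.568451 in⁴.

Iy ≈ 0.5685 in⁴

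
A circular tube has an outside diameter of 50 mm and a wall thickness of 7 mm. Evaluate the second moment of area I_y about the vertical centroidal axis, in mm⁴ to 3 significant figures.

I_y ≈ 2.24 × 10⁵ mm⁴

Split into non-overlapping primitives; take the origin at the lower-left of the bounding box.
Outer circle: ⌀50, A = 1963.5 mm², x = 25 mm, Ī = 306 796 mm⁴.
Bore (subtracted): ⌀36, A = 1017.9 mm², x = 25 mm, Ī = 82 448 mm⁴.
By symmetry the centroid is at mid-width, x̄ = 25 mm.
All pieces are centred on the vertical centroidal axis, so I = ΣĪ (holes subtracted) = 224 348 mm⁴.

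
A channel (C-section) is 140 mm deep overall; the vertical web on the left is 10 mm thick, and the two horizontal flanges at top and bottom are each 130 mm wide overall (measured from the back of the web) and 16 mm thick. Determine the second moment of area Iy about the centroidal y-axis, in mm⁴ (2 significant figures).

Break the section into simple shapes (no overlaps), measuring from the bottom-left corner of the bounding box.
Web: 10 × 140, A = 1 400 mm², x = 5 mm, Ī = 11 667 mm⁴.
Top flange (beyond web): 120 × 16, A = 1 920 mm², x = 70 mm, Ī = 2 304 000 mm⁴.
Bottom flange (beyond web): 120 × 16, A = 1 920 mm², x = 70 mm, Ī = 2 304 000 mm⁴.
Centroid: x̄ = ΣA·x / ΣA = 52.63 mm.
Transfer each piece to the centroidal y-axis using Ī + A·d² with d = x − 52.63:
  web: d = -47.63 mm → contributes +3 188 209 mm⁴
  top flange (beyond web): d = 17.37 mm → contributes +2 883 057 mm⁴
  bottom flange (beyond web): d = 17.37 mm → contributes +2 883 057 mm⁴
Total I = 8 954 323 mm⁴.

Iy ≈ 9.0 × 10⁶ mm⁴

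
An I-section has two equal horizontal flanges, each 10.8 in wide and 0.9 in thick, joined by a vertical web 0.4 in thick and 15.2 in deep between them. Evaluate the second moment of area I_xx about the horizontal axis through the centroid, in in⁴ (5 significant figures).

I_xx ≈ 1378.1 in⁴

Decompose the section into non-overlapping parts with the origin at the bottom-left of its bounding rectangle.
Bottom flange: 10.8 × 0.9, A = 9.72 in², y = 0.45 in, Ī = 0.6561 in⁴.
Web: 0.4 × 15.2, A = 6.08 in², y = 8.5 in, Ī = 117.0603 in⁴.
Top flange: 10.8 × 0.9, A = 9.72 in², y = 16.55 in, Ī = 0.6561 in⁴.
By symmetry the centroid is at mid-height, ȳ = 8.5 in.
Transfer each piece to the horizontal axis through the centroid using Ī + A·d² with d = y − 8.5:
  bottom flange: d = -8.05 in → contributes +630.5364 in⁴
  web: d = 0 in → contributes +117.0603 in⁴
  top flange: d = 8.05 in → contributes +630.5364 in⁴
Total I = 1378.133 in⁴.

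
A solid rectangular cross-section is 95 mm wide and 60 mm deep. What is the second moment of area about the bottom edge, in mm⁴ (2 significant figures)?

I_base ≈ 6.8 × 10⁶ mm⁴

The section: 95 × 60, A = 5 700 mm², y = 30 mm, Ī = 1 710 000 mm⁴.
Transfer it to the base of the section using Ī + A·d² with d = y − 0:
  the section: d = 30 mm → contributes +6 840 000 mm⁴
Total I = 6 840 000 mm⁴.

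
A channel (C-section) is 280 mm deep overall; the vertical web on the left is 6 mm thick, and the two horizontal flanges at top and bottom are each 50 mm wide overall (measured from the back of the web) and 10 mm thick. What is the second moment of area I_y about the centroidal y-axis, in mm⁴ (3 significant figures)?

Treat the section as a set of non-overlapping primitives; coordinates are from the bounding-box lower-left.
Web: 6 × 280, A = 1 680 mm², x = 3 mm, Ī = 5 040 mm⁴.
Top flange (beyond web): 44 × 10, A = 440 mm², x = 28 mm, Ī = 70 987 mm⁴.
Bottom flange (beyond web): 44 × 10, A = 440 mm², x = 28 mm, Ī = 70 987 mm⁴.
Centroid: x̄ = ΣA·x / ΣA = 11.594 mm.
Transfer each piece to the centroidal y-axis using Ī + A·d² with d = x − 11.594:
  web: d = -8.5938 mm → contributes +129 112 mm⁴
  top flange (beyond web): d = 16.406 mm → contributes +189 419 mm⁴
  bottom flange (beyond web): d = 16.406 mm → contributes +189 419 mm⁴
Total I = 507 951 mm⁴.

I_y ≈ 5.08 × 10⁵ mm⁴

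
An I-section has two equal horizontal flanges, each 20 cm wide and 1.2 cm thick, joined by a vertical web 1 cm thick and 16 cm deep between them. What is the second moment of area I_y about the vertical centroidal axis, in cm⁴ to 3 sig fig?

Treat the section as a set of non-overlapping primitives; coordinates are from the bounding-box lower-left.
Bottom flange: 20 × 1.2, A = 24 cm², x = 10 cm, Ī = 800 cm⁴.
Web: 1 × 16, A = 16 cm², x = 10 cm, Ī = 1.3333 cm⁴.
Top flange: 20 × 1.2, A = 24 cm², x = 10 cm, Ī = 800 cm⁴.
By symmetry the centroid is at mid-width, x̄ = 10 cm.
All pieces are centred on the vertical centroidal axis, so I = ΣĪ = 1601.3 cm⁴.

I_y ≈ 1600 cm⁴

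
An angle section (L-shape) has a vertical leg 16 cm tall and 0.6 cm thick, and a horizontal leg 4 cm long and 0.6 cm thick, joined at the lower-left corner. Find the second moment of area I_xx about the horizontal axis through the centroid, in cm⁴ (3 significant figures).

Split into non-overlapping primitives; take the origin at the lower-left of the bounding box.
Vertical leg: 0.6 × 16, A = 9.6 cm², y = 8 cm, Ī = 204.8 cm⁴.
Horizontal leg (remainder): 3.4 × 0.6, A = 2.04 cm², y = 0.3 cm, Ī = 0.0612 cm⁴.
Centroid: ȳ = ΣA·y / ΣA = 6.6505 cm.
Transfer each piece to the horizontal axis through the centroid using Ī + A·d² with d = y − 6.6505:
  vertical leg: d = 1.3495 cm → contributes +222.28 cm⁴
  horizontal leg (remainder): d = -6.3505 cm → contributes +82.332 cm⁴
Total I = 304.62 cm⁴.

I_xx ≈ 305 cm⁴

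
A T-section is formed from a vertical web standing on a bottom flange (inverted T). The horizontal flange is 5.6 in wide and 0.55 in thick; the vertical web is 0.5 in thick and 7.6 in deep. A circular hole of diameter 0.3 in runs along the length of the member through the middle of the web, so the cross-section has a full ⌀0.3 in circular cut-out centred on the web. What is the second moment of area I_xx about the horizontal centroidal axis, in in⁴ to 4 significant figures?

Break the section into simple shapes (no overlaps), measuring from the bottom-left corner of the bounding box.
Flange: 5.6 × 0.55, A = 3.08 in², y = 0.275 in, Ī = 0.0776417 in⁴.
Web: 0.5 × 7.6, A = 3.8 in², y = 4.35 in, Ī = 18.2907 in⁴.
Hole (subtracted): ⌀0.3, A = 0.0706858 in², y = 4.35 in, Ī = 0.000397608 in⁴.
Centroid: ȳ = ΣA·y / ΣA = 2.50679 in.
Transfer each piece to the horizontal centroidal axis using Ī + A·d² with d = y − 2.50679:
  flange: d = -2.23179 in → contributes +15.4188 in⁴
  web: d = 1.84321 in → contributes +31.2009 in⁴
  hole: d = 1.84321 in → contributes −0.240547 in⁴
Total I = 46.3791 in⁴.

I_xx ≈ 46.38 in⁴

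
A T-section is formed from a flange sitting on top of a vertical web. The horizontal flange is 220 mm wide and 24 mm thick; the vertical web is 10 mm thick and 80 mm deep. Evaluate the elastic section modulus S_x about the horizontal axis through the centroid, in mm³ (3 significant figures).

S_x ≈ 3.00 × 10⁴ mm³

Treat the section as a set of non-overlapping primitives; coordinates are from the bounding-box lower-left.
Flange: 220 × 24, A = 5 280 mm², y = 92 mm, Ī = 253 440 mm⁴.
Web: 10 × 80, A = 800 mm², y = 40 mm, Ī = 426 667 mm⁴.
Centroid: ȳ = ΣA·y / ΣA = 85.158 mm.
Transfer each piece to the horizontal axis through the centroid using Ī + A·d² with d = y − 85.158:
  flange: d = 6.8421 mm → contributes +500 620 mm⁴
  web: d = -45.158 mm → contributes +2 058 055 mm⁴
Total I = 2 558 675 mm⁴.
Extreme fibre distance c = 85.158 mm; S = I/c = 30 046 mm³.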